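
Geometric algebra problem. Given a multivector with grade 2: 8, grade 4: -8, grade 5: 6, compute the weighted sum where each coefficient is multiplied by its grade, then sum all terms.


Grade-weighted sum = sum of grade_k * coefficient_k
2*8 = 16
4*(-8) = -32
5*6 = 30
Total = 16 + (-32) + 30 = 14


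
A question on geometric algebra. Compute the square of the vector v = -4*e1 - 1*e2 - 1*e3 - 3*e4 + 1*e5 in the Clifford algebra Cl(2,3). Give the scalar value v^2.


v^2 = sum of c_i^2 * e_i^2
Positive signature terms (e_i^2 = +1): (-4)^2 + (-1)^2 = 17
Negative signature terms (e_j^2 = -1): (-1)^2 + (-3)^2 + 1^2 = 11
v^2 = 17 - 11 = 6


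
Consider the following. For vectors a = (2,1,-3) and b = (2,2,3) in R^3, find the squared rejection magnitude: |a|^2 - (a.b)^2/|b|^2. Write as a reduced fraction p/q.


|a|^2 = 2^2 + 1^2 + (-3)^2 = 14
|b|^2 = 2^2 + 2^2 + 3^2 = 17
a . b = 2*2 + 1*2 + (-3)*3 = -3
(a.b)^2 = (-3)^2 = 9
|rej|^2 = 14 - 9/17
= (238 - 9)/17
= 229/17
In lowest terms: 229/17


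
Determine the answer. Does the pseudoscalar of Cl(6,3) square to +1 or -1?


The pseudoscalar I = e1...e_n (product of all n generators) of Cl(p,q) satisfies I^2 = (-1)^(q + n(n-1)/2).
p = 6, q = 3, n = p + q = 9
n(n-1)/2 = 9 * 8 / 2 = 36
Exponent = q + n(n-1)/2 = 3 + 36 = 39
I^2 = (-1)^39 = -1


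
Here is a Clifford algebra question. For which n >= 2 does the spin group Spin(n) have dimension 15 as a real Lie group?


dim Spin(n) = dim so(n) = n(n-1)/2.
Solve n(n-1)/2 = 15, i.e. n^2 - n - 30 = 0.
Discriminant = 1 + 8*15 = 121
n = (1 + sqrt(121))/2 = (1 + 11)/2 = 6


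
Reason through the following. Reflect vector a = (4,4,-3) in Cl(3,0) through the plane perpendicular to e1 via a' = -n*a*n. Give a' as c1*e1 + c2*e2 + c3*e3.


Reflection formula: a' = -n*a*n, with n = e1 (unit vector, n^2 = 1).
For reflection through hyperplane perp to e1:
The component along e1 flips sign, others stay.
a = (4, 4, -3)
a' = (-4, 4, -3)
a' = -4*e1 + 4*e2 - 3*e3


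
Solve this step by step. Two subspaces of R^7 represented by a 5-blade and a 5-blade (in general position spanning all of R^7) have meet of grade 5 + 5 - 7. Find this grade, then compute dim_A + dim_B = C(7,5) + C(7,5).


Meet grade = grade(A) + grade(B) - n
= 5 + 5 - 7 = 3
C(7,5) = 21
C(7,5) = 21
dim_A + dim_B = 21 + 21 = 42


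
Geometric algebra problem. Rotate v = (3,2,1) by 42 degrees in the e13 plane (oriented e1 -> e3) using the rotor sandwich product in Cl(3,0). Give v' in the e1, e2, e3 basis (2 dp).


Rotor R = cos(21deg) - sin(21deg)*e13
Rotation angle theta = 2 * 21 = 42 degrees in the e13 plane (e1 -> e3).
The component perpendicular to the plane (e2) is invariant: v'_2 = v2 = 2.00
cos(42deg) = 0.7431, sin(42deg) = 0.6691
v'_1 = v1*cos(theta) - v3*sin(theta) = 3*0.7431 - 1*0.6691 = 1.56
v'_3 = v1*sin(theta) + v3*cos(theta) = 3*0.6691 + 1*0.7431 = 2.75
v' = 1.56*e1 + 2.00*e2 + 2.75*e3


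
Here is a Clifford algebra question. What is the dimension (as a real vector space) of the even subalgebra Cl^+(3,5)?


Even subalgebra dimension = 2^(n-1)
n = 3 + 5 = 8
2^(8 - 1) = 2^7 = 128
Verification: sum of C(8,k) for even k = 1 + 28 + 70 + 28 + 1 = 128
Result = 128


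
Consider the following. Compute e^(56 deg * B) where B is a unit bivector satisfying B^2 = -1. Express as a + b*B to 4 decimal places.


For a unit bivector B with B^2 = -1, the exponential series gives
e^(theta*B) = cos(theta) + sin(theta)*B (the GA analogue of Euler's formula).
theta = 56 degrees = 0.977384 rad
cos(56 deg) = 0.5592
sin(56 deg) = 0.8290
exp(theta*B) = 0.5592 + 0.8290*B


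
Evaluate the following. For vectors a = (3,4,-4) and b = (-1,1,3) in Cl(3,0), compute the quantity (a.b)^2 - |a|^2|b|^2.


a . b = 3*(-1) + 4*1 + (-4)*3
= -3 + 4 + (-12) = -11
|a|^2 = 3^2 + 4^2 + (-4)^2 = 41
|b|^2 = (-1)^2 + 1^2 + 3^2 = 11
(a.b)^2 = (-11)^2 = 121
|a|^2 * |b|^2 = 41 * 11 = 451
Result = 121 - 451 = -330


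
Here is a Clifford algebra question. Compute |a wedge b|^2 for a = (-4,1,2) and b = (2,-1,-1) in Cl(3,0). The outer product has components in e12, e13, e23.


a wedge b = (a1*b2 - a2*b1)*e12 + (a1*b3 - a3*b1)*e13 + (a2*b3 - a3*b2)*e23
e12 coeff: (-4)*(-1) - 1*2 = 4 - 2 = 2
e13 coeff: (-4)*(-1) - 2*2 = 4 - 4 = 0
e23 coeff: 1*(-1) - 2*(-1) = -1 - (-2) = 1
|a wedge b|^2 = 2^2 + 0^2 + 1^2
= 4 + 0 + 1
= 5


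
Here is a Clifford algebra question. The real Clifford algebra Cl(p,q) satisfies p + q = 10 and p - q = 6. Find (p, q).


We need p + q = 10 and p - q = 6.
Adding: 2p = 10 + 6 = 16, so p = 8.
Then q = 10 - 8 = 2.
(p, q) = (8, 2)


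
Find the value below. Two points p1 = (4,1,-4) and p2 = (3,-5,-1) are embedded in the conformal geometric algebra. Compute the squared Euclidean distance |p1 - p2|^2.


p1 - p2 = (1, 6, -3)
|p1 - p2|^2 = 1^2 + 6^2 + (-3)^2
= 1 + 36 + 9
= 46


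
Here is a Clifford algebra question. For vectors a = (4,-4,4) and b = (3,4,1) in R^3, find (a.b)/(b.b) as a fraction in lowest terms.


Projection coefficient = (a . b) / (b . b)
a . b = 4*3 + (-4)*4 + 4*1
= 12 + (-16) + 4 = 0
b . b = 3^2 + 4^2 + 1^2
= 9 + 16 + 1 = 26
Coefficient = 0/26
In lowest terms: 0/1


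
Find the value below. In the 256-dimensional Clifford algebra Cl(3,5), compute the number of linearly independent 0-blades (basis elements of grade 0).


Number of grade-k basis blades in Cl(p,q) with n = p + q is C(n, k).
n = 3 + 5 = 8
C(8, 0) = 8! / (0! * 8!)
= 40320 / (1 * 40320)
= 1


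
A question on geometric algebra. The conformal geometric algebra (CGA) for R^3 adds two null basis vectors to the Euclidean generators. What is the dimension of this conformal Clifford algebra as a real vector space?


The conformal model of R^3 uses Cl(4,1): the 3 Euclidean generators plus two extra orthogonal generators e+ (e+^2 = +1) and e- (e-^2 = -1), from which the null vectors e0, einf are built.
Number of generators m = 3 + 2 = 5.
dim Cl(p,q) = 2^m = 2^5 = 32


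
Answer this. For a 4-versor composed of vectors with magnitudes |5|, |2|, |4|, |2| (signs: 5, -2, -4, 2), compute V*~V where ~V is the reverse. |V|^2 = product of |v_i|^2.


Each vector v_i has |v_i|^2 = s_i^2
Squared scales: 5^2 = 25, (-2)^2 = 4, (-4)^2 = 16, 2^2 = 4
|V|^2 = 25 * 4 * 16 * 4
= 6400


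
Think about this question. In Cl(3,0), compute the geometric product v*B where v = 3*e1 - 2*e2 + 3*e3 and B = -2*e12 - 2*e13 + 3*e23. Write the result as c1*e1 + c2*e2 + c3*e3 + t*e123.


vB has grade-1 (vector) and grade-3 (trivector) parts: vB = (v _| B) + (v ^ B).
Vector part <vB>_1:
  e1: -v2*b12 - v3*b13 = -(-2)*(-2) - (3)*(-2) = 2
  e2: v1*b12 - v3*b23 = (3)*(-2) - (3)*(3) = -15
  e3: v1*b13 + v2*b23 = (3)*(-2) + (-2)*(3) = -12
Trivector part <vB>_3:
  e123: v1*b23 - v2*b13 + v3*b12 = (3)*(3) - (-2)*(-2) + (3)*(-2) = -1
vB = 2*e1 - 15*e2 - 12*e3 - 1*e123


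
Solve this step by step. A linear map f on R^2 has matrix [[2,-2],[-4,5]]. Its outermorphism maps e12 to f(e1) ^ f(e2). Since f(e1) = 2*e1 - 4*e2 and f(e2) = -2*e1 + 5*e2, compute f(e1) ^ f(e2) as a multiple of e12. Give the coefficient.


The outermorphism of a linear map f sends e1^e2 to f(e1)^f(e2).
f(e1) = 2*e1 - 4*e2
f(e2) = -2*e1 + 5*e2
f(e1) ^ f(e2) = (2*e1 - 4*e2) ^ (-2*e1 + 5*e2)
= 2*5*e12 + (-4)*(-2)*e21
= (10 - 8)*e12
= 2*e12
Coefficient = 2


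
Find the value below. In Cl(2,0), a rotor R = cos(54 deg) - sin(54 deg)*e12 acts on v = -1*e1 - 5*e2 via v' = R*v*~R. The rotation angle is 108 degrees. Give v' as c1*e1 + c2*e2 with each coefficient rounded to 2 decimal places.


Rotor R = cos(54deg) - sin(54deg)*e12
Rotation angle theta = 2 * 54 = 108 degrees
v' = R*v*~R rotates v by theta.
cos(108deg) = -0.3090, sin(108deg) = 0.9511
v'_1 = -1*cos(108deg) - (-5)*sin(108deg)
= -1*(-0.3090) - (-5)*0.9511
= 5.06
v'_2 = -1*sin(108deg) + (-5)*cos(108deg)
= -1*0.9511 + (-5)*(-0.3090)
= 0.59
v' = 5.06*e1 + 0.59*e2


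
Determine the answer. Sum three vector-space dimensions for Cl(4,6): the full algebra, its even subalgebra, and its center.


n = 4 + 6 = 10
Total dim = 2^10 = 1024
Even subalgebra dim = 2^9 = 512
n is even, so center dim = 1
Sum = 1024 + 512 + 1 = 1537


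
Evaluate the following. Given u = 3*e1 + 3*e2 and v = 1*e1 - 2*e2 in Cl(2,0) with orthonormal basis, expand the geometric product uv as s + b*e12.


Expand: (3*e1 + 3*e2)(1*e1 - 2*e2)
= 3*1*e1e1 + 3*(-2)*e1e2 + 3*1*e2e1 + 3*(-2)*e2e2
Using e1^2 = e2^2 = 1, e2e1 = -e1e2:
Scalar part s = 3*1 + 3*(-2) = 3 + (-6) = -3
Bivector part b = 3*(-2) - 3*1 = -6 - 3 = -9
uv = -3 - 9*e12


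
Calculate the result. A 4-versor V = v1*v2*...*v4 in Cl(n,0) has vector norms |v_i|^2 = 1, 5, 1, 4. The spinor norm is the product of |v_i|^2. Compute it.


Spinor norm N(V) = |v1|^2 * |v2|^2 * ... * |v4|^2
= 1 * 5 * 1 * 4
Running product: 1, 5, 5, 20
N(V) = 20


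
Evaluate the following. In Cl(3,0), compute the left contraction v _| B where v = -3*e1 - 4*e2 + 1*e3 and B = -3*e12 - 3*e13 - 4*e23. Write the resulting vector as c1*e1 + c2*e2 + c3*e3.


Left contraction v _| B = <vB>_1 (grade-1 part of the geometric product vB).
Using e1_|e12 = e2, e2_|e12 = -e1, e1_|e13 = e3, e3_|e13 = -e1, e2_|e23 = e3, e3_|e23 = -e2:
e1 coeff: -v2*b12 - v3*b13 = -(-4)*(-3) - (1)*(-3) = -9
e2 coeff: v1*b12 - v3*b23 = (-3)*(-3) - (1)*(-4) = 13
e3 coeff: v1*b13 + v2*b23 = (-3)*(-3) + (-4)*(-4) = 25
v _| B = -9*e1 + 13*e2 + 25*e3


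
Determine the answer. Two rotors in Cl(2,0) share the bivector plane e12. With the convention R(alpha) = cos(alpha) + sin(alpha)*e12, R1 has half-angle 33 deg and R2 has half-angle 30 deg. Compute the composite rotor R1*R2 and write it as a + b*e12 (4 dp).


Same-plane rotors commute and their half-angles add:
R1*R2 = cos(a1 + a2) + sin(a1 + a2)*e12.
a1 + a2 = 33 + 30 = 63 deg
cos(63 deg) = 0.4540
sin(63 deg) = 0.8910
R1*R2 = 0.4540 + 0.8910*e12


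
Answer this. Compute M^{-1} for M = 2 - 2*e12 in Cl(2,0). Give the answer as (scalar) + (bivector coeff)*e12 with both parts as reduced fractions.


M = 2 - 2*e12, where e12^2 = -1.
Since M commutes with its reverse ~M = a - b*e12, M * ~M = a^2 - b^2*e12^2 = a^2 + b^2.
So M^{-1} = ~M / (a^2 + b^2) = (a - b*e12)/(a^2 + b^2).
a^2 + b^2 = 4 + 4 = 8
Scalar part = 2/8 = 1/4
Bivector coeff = 2/8 = 1/4
M^{-1} = 1/4 + 1/4*e12


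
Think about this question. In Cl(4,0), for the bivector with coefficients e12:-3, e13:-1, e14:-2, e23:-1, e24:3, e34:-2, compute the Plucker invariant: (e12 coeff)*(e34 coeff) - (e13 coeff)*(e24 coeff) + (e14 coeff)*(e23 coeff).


Plucker relation: af - be + cd
a*f = (-3)*(-2) = 6
b*e = (-1)*3 = -3
c*d = (-2)*(-1) = 2
af - be + cd = 6 - (-3) + 2
= 11


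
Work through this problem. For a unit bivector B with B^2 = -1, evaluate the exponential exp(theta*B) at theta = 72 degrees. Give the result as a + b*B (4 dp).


For a unit bivector B with B^2 = -1, the exponential series gives
e^(theta*B) = cos(theta) + sin(theta)*B (the GA analogue of Euler's formula).
theta = 72 degrees = 1.256637 rad
cos(72 deg) = 0.3090
sin(72 deg) = 0.9511
exp(theta*B) = 0.3090 + 0.9511*B


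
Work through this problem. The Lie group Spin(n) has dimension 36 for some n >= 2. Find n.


dim Spin(n) = dim so(n) = n(n-1)/2.
Solve n(n-1)/2 = 36, i.e. n^2 - n - 72 = 0.
Discriminant = 1 + 8*36 = 289
n = (1 + sqrt(289))/2 = (1 + 17)/2 = 9


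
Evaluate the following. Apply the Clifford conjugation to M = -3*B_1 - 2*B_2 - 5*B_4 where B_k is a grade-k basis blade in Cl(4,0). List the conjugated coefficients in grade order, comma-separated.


Clifford conjugate sign for grade k: (-1)^(k(k+1)/2)
Grade 1: (-1)^(1*2/2) = (-1)^1 = -1, coeff -3 -> 3
Grade 2: (-1)^(2*3/2) = (-1)^3 = -1, coeff -2 -> 2
Grade 4: (-1)^(4*5/2) = (-1)^10 = 1, coeff -5 -> -5
Conjugated coefficients: 3, 2, -5


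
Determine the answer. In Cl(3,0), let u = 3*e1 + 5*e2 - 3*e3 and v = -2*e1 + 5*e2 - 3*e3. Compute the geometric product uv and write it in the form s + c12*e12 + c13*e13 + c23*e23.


In Cl(3,0): e_i^2 = 1, e_ie_j = -e_je_i for i != j.
Scalar part = u . v = 3*(-2) + 5*5 + (-3)*(-3)
= -6 + 25 + 9 = 28
e12 coeff = 3*5 - 5*(-2) = 15 - (-10) = 25
e13 coeff = 3*(-3) - (-3)*(-2) = -9 - 6 = -15
e23 coeff = 5*(-3) - (-3)*5 = -15 - (-15) = 0
uv = 28 + 25*e12 - 15*e13 + 0*e23


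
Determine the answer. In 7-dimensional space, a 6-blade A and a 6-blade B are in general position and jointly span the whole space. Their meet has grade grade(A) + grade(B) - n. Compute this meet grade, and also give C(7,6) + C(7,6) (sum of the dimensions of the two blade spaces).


Meet grade = grade(A) + grade(B) - n
= 6 + 6 - 7 = 5
C(7,6) = 7
C(7,6) = 7
dim_A + dim_B = 7 + 7 = 14


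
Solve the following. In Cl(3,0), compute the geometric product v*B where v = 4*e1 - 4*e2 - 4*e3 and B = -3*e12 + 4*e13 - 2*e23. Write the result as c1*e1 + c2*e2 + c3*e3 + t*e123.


vB has grade-1 (vector) and grade-3 (trivector) parts: vB = (v _| B) + (v ^ B).
Vector part <vB>_1:
  e1: -v2*b12 - v3*b13 = -(-4)*(-3) - (-4)*(4) = 4
  e2: v1*b12 - v3*b23 = (4)*(-3) - (-4)*(-2) = -20
  e3: v1*b13 + v2*b23 = (4)*(4) + (-4)*(-2) = 24
Trivector part <vB>_3:
  e123: v1*b23 - v2*b13 + v3*b12 = (4)*(-2) - (-4)*(4) + (-4)*(-3) = 20
vB = 4*e1 - 20*e2 + 24*e3 + 20*e123


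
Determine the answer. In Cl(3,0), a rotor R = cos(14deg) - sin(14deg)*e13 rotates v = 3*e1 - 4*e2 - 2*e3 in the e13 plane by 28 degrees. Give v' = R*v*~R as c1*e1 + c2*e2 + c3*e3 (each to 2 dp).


Rotor R = cos(14deg) - sin(14deg)*e13
Rotation angle theta = 2 * 14 = 28 degrees in the e13 plane (e1 -> e3).
The component perpendicular to the plane (e2) is invariant: v'_2 = v2 = -4.00
cos(28deg) = 0.8829, sin(28deg) = 0.4695
v'_1 = v1*cos(theta) - v3*sin(theta) = 3*0.8829 - (-2)*0.4695 = 3.59
v'_3 = v1*sin(theta) + v3*cos(theta) = 3*0.4695 + (-2)*0.8829 = -0.36
v' = 3.59*e1 - 4.00*e2 - 0.36*e3


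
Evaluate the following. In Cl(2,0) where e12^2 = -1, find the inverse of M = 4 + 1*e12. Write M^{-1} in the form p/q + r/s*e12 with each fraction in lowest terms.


M = 4 + 1*e12, where e12^2 = -1.
Since M commutes with its reverse ~M = a - b*e12, M * ~M = a^2 - b^2*e12^2 = a^2 + b^2.
So M^{-1} = ~M / (a^2 + b^2) = (a - b*e12)/(a^2 + b^2).
a^2 + b^2 = 16 + 1 = 17
Scalar part = 4/17 = 4/17
Bivector coeff = -1/17 = -1/17
M^{-1} = 4/17 - 1/17*e12


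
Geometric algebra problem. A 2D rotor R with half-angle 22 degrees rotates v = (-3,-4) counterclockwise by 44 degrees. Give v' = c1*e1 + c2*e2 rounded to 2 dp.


Rotor R = cos(22deg) - sin(22deg)*e12
Rotation angle theta = 2 * 22 = 44 degrees
v' = R*v*~R rotates v by theta.
cos(44deg) = 0.7193, sin(44deg) = 0.6947
v'_1 = -3*cos(44deg) - (-4)*sin(44deg)
= -3*0.7193 - (-4)*0.6947
= 0.62
v'_2 = -3*sin(44deg) + (-4)*cos(44deg)
= -3*0.6947 + (-4)*0.7193
= -4.96
v' = 0.62*e1 - 4.96*e2


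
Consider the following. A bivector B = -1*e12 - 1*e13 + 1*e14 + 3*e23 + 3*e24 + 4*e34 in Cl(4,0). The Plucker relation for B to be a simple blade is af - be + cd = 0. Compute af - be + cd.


Plucker relation: af - be + cd
a*f = (-1)*4 = -4
b*e = (-1)*3 = -3
c*d = 1*3 = 3
af - be + cd = -4 - (-3) + 3
= 2


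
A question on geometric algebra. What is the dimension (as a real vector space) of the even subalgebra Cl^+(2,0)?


Even subalgebra dimension = 2^(n-1)
n = 2 + 0 = 2
2^(2 - 1) = 2^1 = 2
Verification: sum of C(2,k) for even k = 1 + 1 = 2
Result = 2


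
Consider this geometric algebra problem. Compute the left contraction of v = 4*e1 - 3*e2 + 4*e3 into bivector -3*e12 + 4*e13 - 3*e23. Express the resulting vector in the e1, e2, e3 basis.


Left contraction v _| B = <vB>_1 (grade-1 part of the geometric product vB).
Using e1_|e12 = e2, e2_|e12 = -e1, e1_|e13 = e3, e3_|e13 = -e1, e2_|e23 = e3, e3_|e23 = -e2:
e1 coeff: -v2*b12 - v3*b13 = -(-3)*(-3) - (4)*(4) = -25
e2 coeff: v1*b12 - v3*b23 = (4)*(-3) - (4)*(-3) = 0
e3 coeff: v1*b13 + v2*b23 = (4)*(4) + (-3)*(-3) = 25
v _| B = -25*e1 + 0*e2 + 25*e3


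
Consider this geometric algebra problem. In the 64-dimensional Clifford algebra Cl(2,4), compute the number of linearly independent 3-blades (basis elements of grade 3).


Number of grade-k basis blades in Cl(p,q) with n = p + q is C(n, k).
n = 2 + 4 = 6
C(6, 3) = 6! / (3! * 3!)
= 720 / (6 * 6)
= 20


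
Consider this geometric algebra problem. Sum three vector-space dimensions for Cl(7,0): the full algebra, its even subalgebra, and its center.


n = 7 + 0 = 7
Total dim = 2^7 = 128
Even subalgebra dim = 2^6 = 64
n is odd, so center dim = 2
Sum = 128 + 64 + 2 = 194


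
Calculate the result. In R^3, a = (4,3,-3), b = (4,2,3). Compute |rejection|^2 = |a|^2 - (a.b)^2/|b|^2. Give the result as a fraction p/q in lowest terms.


|a|^2 = 4^2 + 3^2 + (-3)^2 = 34
|b|^2 = 4^2 + 2^2 + 3^2 = 29
a . b = 4*4 + 3*2 + (-3)*3 = 13
(a.b)^2 = 13^2 = 169
|rej|^2 = 34 - 169/29
= (986 - 169)/29
= 817/29
In lowest terms: 817/29


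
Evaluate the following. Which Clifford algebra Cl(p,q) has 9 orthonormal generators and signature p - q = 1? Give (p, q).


We need p + q = 9 and p - q = 1.
Adding: 2p = 9 + 1 = 10, so p = 5.
Then q = 9 - 5 = 4.
(p, q) = (5, 4)


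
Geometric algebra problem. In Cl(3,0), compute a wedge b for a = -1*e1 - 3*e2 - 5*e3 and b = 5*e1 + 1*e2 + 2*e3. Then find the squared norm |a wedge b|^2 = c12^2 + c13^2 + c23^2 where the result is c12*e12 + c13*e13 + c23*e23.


a wedge b = (a1*b2 - a2*b1)*e12 + (a1*b3 - a3*b1)*e13 + (a2*b3 - a3*b2)*e23
e12 coeff: (-1)*1 - (-3)*5 = -1 - (-15) = 14
e13 coeff: (-1)*2 - (-5)*5 = -2 - (-25) = 23
e23 coeff: (-3)*2 - (-5)*1 = -6 - (-5) = -1
|a wedge b|^2 = 14^2 + 23^2 + (-1)^2
= 196 + 529 + 1
= 726


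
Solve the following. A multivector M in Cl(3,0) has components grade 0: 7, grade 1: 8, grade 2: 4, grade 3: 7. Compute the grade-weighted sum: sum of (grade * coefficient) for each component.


Grade-weighted sum = sum of grade_k * coefficient_k
0*7 = 0
1*8 = 8
2*4 = 8
3*7 = 21
Total = 0 + 8 + 8 + 21 = 37


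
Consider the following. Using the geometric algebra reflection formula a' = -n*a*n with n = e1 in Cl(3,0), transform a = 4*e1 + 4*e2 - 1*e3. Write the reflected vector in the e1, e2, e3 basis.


Reflection formula: a' = -n*a*n, with n = e1 (unit vector, n^2 = 1).
For reflection through hyperplane perp to e1:
The component along e1 flips sign, others stay.
a = (4, 4, -1)
a' = (-4, 4, -1)
a' = -4*e1 + 4*e2 - 1*e3


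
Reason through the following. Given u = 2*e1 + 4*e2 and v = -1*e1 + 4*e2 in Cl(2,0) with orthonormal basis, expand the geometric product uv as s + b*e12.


Expand: (2*e1 + 4*e2)(-1*e1 + 4*e2)
= 2*(-1)*e1e1 + 2*4*e1e2 + 4*(-1)*e2e1 + 4*4*e2e2
Using e1^2 = e2^2 = 1, e2e1 = -e1e2:
Scalar part s = 2*(-1) + 4*4 = -2 + 16 = 14
Bivector part b = 2*4 - 4*(-1) = 8 - (-4) = 12
uv = 14 + 12*e12


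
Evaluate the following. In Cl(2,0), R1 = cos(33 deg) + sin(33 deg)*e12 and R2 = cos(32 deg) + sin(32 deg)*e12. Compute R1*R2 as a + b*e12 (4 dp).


Same-plane rotors commute and their half-angles add:
R1*R2 = cos(a1 + a2) + sin(a1 + a2)*e12.
a1 + a2 = 33 + 32 = 65 deg
cos(65 deg) = 0.4226
sin(65 deg) = 0.9063
R1*R2 = 0.4226 + 0.9063*e12


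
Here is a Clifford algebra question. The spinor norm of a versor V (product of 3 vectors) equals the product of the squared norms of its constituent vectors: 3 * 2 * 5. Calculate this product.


Spinor norm N(V) = |v1|^2 * |v2|^2 * ... * |v3|^2
= 3 * 2 * 5
Running product: 3, 6, 30
N(V) = 30


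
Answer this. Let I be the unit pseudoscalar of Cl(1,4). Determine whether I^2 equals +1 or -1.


The pseudoscalar I = e1...e_n (product of all n generators) of Cl(p,q) satisfies I^2 = (-1)^(q + n(n-1)/2).
p = 1, q = 4, n = p + q = 5
n(n-1)/2 = 5 * 4 / 2 = 10
Exponent = q + n(n-1)/2 = 4 + 10 = 14
I^2 = (-1)^14 = +1


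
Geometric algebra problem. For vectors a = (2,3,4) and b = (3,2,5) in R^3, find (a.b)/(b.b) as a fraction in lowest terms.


Projection coefficient = (a . b) / (b . b)
a . b = 2*3 + 3*2 + 4*5
= 6 + 6 + 20 = 32
b . b = 3^2 + 2^2 + 5^2
= 9 + 4 + 25 = 38
Coefficient = 32/38
In lowest terms: 16/19


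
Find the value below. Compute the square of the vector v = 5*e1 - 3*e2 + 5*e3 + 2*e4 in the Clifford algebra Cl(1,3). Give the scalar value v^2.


v^2 = sum of c_i^2 * e_i^2
Positive signature terms (e_i^2 = +1): 5^2 = 25
Negative signature terms (e_j^2 = -1): (-3)^2 + 5^2 + 2^2 = 38
v^2 = 25 - 38 = -13


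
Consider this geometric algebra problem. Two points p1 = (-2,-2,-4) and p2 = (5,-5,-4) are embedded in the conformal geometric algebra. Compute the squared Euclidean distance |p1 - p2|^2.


p1 - p2 = (-7, 3, 0)
|p1 - p2|^2 = (-7)^2 + 3^2 + 0^2
= 49 + 9 + 0
= 58


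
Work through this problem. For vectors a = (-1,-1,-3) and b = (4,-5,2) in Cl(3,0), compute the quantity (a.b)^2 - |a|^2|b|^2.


a . b = (-1)*4 + (-1)*(-5) + (-3)*2
= -4 + 5 + (-6) = -5
|a|^2 = (-1)^2 + (-1)^2 + (-3)^2 = 11
|b|^2 = 4^2 + (-5)^2 + 2^2 = 45
(a.b)^2 = (-5)^2 = 25
|a|^2 * |b|^2 = 11 * 45 = 495
Result = 25 - 495 = -470


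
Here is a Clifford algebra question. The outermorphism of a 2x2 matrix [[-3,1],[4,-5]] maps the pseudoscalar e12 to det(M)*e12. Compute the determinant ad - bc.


The outermorphism of a linear map f sends e1^e2 to f(e1)^f(e2).
f(e1) = -3*e1 + 4*e2
f(e2) = 1*e1 - 5*e2
f(e1) ^ f(e2) = (-3*e1 + 4*e2) ^ (1*e1 - 5*e2)
= (-3)*(-5)*e12 + 4*1*e21
= (15 - 4)*e12
= 11*e12
Coefficient = 11


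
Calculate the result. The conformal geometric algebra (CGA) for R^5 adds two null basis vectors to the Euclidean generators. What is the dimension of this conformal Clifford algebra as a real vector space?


The conformal model of R^5 uses Cl(6,1): the 5 Euclidean generators plus two extra orthogonal generators e+ (e+^2 = +1) and e- (e-^2 = -1), from which the null vectors e0, einf are built.
Number of generators m = 5 + 2 = 7.
dim Cl(p,q) = 2^m = 2^7 = 128


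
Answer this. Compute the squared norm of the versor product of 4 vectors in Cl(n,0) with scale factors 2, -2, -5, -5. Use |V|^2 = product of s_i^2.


Each vector v_i has |v_i|^2 = s_i^2
Squared scales: 2^2 = 4, (-2)^2 = 4, (-5)^2 = 25, (-5)^2 = 25
|V|^2 = 4 * 4 * 25 * 25
= 10000


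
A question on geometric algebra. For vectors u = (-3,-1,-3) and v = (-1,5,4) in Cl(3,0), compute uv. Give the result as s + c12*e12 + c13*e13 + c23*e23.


In Cl(3,0): e_i^2 = 1, e_ie_j = -e_je_i for i != j.
Scalar part = u . v = (-3)*(-1) + (-1)*5 + (-3)*4
= 3 + (-5) + (-12) = -14
e12 coeff = (-3)*5 - (-1)*(-1) = -15 - 1 = -16
e13 coeff = (-3)*4 - (-3)*(-1) = -12 - 3 = -15
e23 coeff = (-1)*4 - (-3)*5 = -4 - (-15) = 11
uv = -14 - 16*e12 - 15*e13 + 11*e23


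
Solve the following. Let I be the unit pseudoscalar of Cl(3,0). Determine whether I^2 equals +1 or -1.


The pseudoscalar I = e1...e_n (product of all n generators) of Cl(p,q) satisfies I^2 = (-1)^(q + n(n-1)/2).
p = 3, q = 0, n = p + q = 3
n(n-1)/2 = 3 * 2 / 2 = 3
Exponent = q + n(n-1)/2 = 0 + 3 = 3
I^2 = (-1)^3 = -1


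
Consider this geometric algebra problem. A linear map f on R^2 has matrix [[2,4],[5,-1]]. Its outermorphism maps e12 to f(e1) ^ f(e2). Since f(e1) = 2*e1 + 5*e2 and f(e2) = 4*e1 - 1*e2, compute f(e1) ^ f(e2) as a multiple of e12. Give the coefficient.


The outermorphism of a linear map f sends e1^e2 to f(e1)^f(e2).
f(e1) = 2*e1 + 5*e2
f(e2) = 4*e1 - 1*e2
f(e1) ^ f(e2) = (2*e1 + 5*e2) ^ (4*e1 - 1*e2)
= 2*(-1)*e12 + 5*4*e21
= (-2 - 20)*e12
= -22*e12
Coefficient = -22


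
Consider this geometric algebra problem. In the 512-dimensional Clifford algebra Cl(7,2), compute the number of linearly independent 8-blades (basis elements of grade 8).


Number of grade-k basis blades in Cl(p,q) with n = p + q is C(n, k).
n = 7 + 2 = 9
C(9, 8) = 9! / (8! * 1!)
= 362880 / (40320 * 1)
= 9


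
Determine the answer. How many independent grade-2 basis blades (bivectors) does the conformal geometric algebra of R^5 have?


The conformal model of R^5 uses Cl(6,1) with m = 5 + 2 = 7 generators.
Number of grade-2 blades = C(m, 2) = C(7, 2)
= 7*6/2 = 21


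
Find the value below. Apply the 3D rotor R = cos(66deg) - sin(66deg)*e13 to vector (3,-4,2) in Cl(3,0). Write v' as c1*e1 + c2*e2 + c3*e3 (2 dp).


Rotor R = cos(66deg) - sin(66deg)*e13
Rotation angle theta = 2 * 66 = 132 degrees in the e13 plane (e1 -> e3).
The component perpendicular to the plane (e2) is invariant: v'_2 = v2 = -4.00
cos(132deg) = -0.6691, sin(132deg) = 0.7431
v'_1 = v1*cos(theta) - v3*sin(theta) = 3*(-0.6691) - 2*0.7431 = -3.49
v'_3 = v1*sin(theta) + v3*cos(theta) = 3*0.7431 + 2*(-0.6691) = 0.89
v' = -3.49*e1 - 4.00*e2 + 0.89*e3


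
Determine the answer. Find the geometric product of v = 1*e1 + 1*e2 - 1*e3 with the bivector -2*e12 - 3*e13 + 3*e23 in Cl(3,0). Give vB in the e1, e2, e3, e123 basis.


vB has grade-1 (vector) and grade-3 (trivector) parts: vB = (v _| B) + (v ^ B).
Vector part <vB>_1:
  e1: -v2*b12 - v3*b13 = -(1)*(-2) - (-1)*(-3) = -1
  e2: v1*b12 - v3*b23 = (1)*(-2) - (-1)*(3) = 1
  e3: v1*b13 + v2*b23 = (1)*(-3) + (1)*(3) = 0
Trivector part <vB>_3:
  e123: v1*b23 - v2*b13 + v3*b12 = (1)*(3) - (1)*(-3) + (-1)*(-2) = 8
vB = -1*e1 + 1*e2 + 0*e3 + 8*e123


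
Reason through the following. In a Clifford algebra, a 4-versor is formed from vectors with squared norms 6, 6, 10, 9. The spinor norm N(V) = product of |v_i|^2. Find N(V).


Spinor norm N(V) = |v1|^2 * |v2|^2 * ... * |v4|^2
= 6 * 6 * 10 * 9
Running product: 6, 36, 360, 3240
N(V) = 3240


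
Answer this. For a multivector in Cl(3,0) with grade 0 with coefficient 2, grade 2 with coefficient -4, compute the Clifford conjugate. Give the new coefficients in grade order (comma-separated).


Clifford conjugate sign for grade k: (-1)^(k(k+1)/2)
Grade 0: (-1)^(0*1/2) = (-1)^0 = 1, coeff 2 -> 2
Grade 2: (-1)^(2*3/2) = (-1)^3 = -1, coeff -4 -> 4
Conjugated coefficients: 2, 4


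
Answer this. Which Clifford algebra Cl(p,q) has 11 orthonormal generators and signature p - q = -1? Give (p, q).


We need p + q = 11 and p - q = -1.
Adding: 2p = 11 + (-1) = 10, so p = 5.
Then q = 11 - 5 = 6.
(p, q) = (5, 6)


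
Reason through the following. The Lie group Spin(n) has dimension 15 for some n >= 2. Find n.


dim Spin(n) = dim so(n) = n(n-1)/2.
Solve n(n-1)/2 = 15, i.e. n^2 - n - 30 = 0.
Discriminant = 1 + 8*15 = 121
n = (1 + sqrt(121))/2 = (1 + 11)/2 = 6


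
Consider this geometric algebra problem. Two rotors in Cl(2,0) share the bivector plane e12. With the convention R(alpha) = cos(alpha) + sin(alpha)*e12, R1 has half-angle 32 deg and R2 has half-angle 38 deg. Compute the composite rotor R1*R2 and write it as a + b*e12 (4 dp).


Same-plane rotors commute and their half-angles add:
R1*R2 = cos(a1 + a2) + sin(a1 + a2)*e12.
a1 + a2 = 32 + 38 = 70 deg
cos(70 deg) = 0.3420
sin(70 deg) = 0.9397
R1*R2 = 0.3420 + 0.9397*e12


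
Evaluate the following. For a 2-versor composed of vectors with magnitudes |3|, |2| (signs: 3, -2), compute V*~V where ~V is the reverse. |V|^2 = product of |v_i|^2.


Each vector v_i has |v_i|^2 = s_i^2
Squared scales: 3^2 = 9, (-2)^2 = 4
|V|^2 = 9 * 4
= 36


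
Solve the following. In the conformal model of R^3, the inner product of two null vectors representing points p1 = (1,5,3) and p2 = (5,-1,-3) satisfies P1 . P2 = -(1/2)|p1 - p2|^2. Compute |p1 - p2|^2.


p1 - p2 = (-4, 6, 6)
|p1 - p2|^2 = (-4)^2 + 6^2 + 6^2
= 16 + 36 + 36
= 88


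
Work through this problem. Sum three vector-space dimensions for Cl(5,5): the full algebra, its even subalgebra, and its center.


n = 5 + 5 = 10
Total dim = 2^10 = 1024
Even subalgebra dim = 2^9 = 512
n is even, so center dim = 1
Sum = 1024 + 512 + 1 = 1537


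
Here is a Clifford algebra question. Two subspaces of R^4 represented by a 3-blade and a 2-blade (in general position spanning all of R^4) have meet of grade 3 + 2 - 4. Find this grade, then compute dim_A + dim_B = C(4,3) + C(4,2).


Meet grade = grade(A) + grade(B) - n
= 3 + 2 - 4 = 1
C(4,3) = 4
C(4,2) = 6
dim_A + dim_B = 4 + 6 = 10


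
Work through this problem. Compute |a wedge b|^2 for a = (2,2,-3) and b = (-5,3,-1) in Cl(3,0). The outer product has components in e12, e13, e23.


a wedge b = (a1*b2 - a2*b1)*e12 + (a1*b3 - a3*b1)*e13 + (a2*b3 - a3*b2)*e23
e12 coeff: 2*3 - 2*(-5) = 6 - (-10) = 16
e13 coeff: 2*(-1) - (-3)*(-5) = -2 - 15 = -17
e23 coeff: 2*(-1) - (-3)*3 = -2 - (-9) = 7
|a wedge b|^2 = 16^2 + (-17)^2 + 7^2
= 256 + 289 + 49
= 594


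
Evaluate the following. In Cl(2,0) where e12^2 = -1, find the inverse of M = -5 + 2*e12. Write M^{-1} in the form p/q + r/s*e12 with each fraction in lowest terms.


M = -5 + 2*e12, where e12^2 = -1.
Since M commutes with its reverse ~M = a - b*e12, M * ~M = a^2 - b^2*e12^2 = a^2 + b^2.
So M^{-1} = ~M / (a^2 + b^2) = (a - b*e12)/(a^2 + b^2).
a^2 + b^2 = 25 + 4 = 29
Scalar part = -5/29 = -5/29
Bivector coeff = -2/29 = -2/29
M^{-1} = -5/29 - 2/29*e12


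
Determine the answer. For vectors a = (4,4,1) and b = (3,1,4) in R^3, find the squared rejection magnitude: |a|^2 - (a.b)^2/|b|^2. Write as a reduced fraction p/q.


|a|^2 = 4^2 + 4^2 + 1^2 = 33
|b|^2 = 3^2 + 1^2 + 4^2 = 26
a . b = 4*3 + 4*1 + 1*4 = 20
(a.b)^2 = 20^2 = 400
|rej|^2 = 33 - 400/26
= (858 - 400)/26
= 458/26
In lowest terms: 229/13


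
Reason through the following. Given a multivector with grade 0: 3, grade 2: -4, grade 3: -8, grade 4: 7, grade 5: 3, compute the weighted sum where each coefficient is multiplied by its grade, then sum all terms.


Grade-weighted sum = sum of grade_k * coefficient_k
0*3 = 0
2*(-4) = -8
3*(-8) = -24
4*7 = 28
5*3 = 15
Total = 0 + (-8) + (-24) + 28 + 15 = 11


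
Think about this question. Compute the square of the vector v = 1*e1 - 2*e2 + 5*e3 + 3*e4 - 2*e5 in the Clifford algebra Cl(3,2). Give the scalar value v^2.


v^2 = sum of c_i^2 * e_i^2
Positive signature terms (e_i^2 = +1): 1^2 + (-2)^2 + 5^2 = 30
Negative signature terms (e_j^2 = -1): 3^2 + (-2)^2 = 13
v^2 = 30 - 13 = 17


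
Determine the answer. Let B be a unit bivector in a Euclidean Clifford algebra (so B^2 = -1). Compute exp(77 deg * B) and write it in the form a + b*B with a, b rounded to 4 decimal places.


For a unit bivector B with B^2 = -1, the exponential series gives
e^(theta*B) = cos(theta) + sin(theta)*B (the GA analogue of Euler's formula).
theta = 77 degrees = 1.343904 rad
cos(77 deg) = 0.2250
sin(77 deg) = 0.9744
exp(theta*B) = 0.2250 + 0.9744*B


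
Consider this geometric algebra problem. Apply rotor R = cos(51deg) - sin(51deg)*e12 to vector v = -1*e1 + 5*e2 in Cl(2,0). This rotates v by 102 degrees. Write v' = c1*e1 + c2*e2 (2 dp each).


Rotor R = cos(51deg) - sin(51deg)*e12
Rotation angle theta = 2 * 51 = 102 degrees
v' = R*v*~R rotates v by theta.
cos(102deg) = -0.2079, sin(102deg) = 0.9781
v'_1 = -1*cos(102deg) - 5*sin(102deg)
= -1*(-0.2079) - 5*0.9781
= -4.68
v'_2 = -1*sin(102deg) + 5*cos(102deg)
= -1*0.9781 + 5*(-0.2079)
= -2.02
v' = -4.68*e1 - 2.02*e2


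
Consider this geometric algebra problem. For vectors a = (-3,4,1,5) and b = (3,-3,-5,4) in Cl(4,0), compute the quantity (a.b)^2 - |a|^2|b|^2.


a . b = (-3)*3 + 4*(-3) + 1*(-5) + 5*4
= -9 + (-12) + (-5) + 20 = -6
|a|^2 = (-3)^2 + 4^2 + 1^2 + 5^2 = 51
|b|^2 = 3^2 + (-3)^2 + (-5)^2 + 4^2 = 59
(a.b)^2 = (-6)^2 = 36
|a|^2 * |b|^2 = 51 * 59 = 3009
Result = 36 - 3009 = -2973


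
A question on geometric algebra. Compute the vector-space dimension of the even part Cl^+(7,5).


Even subalgebra dimension = 2^(n-1)
n = 7 + 5 = 12
2^(12 - 1) = 2^11 = 2048
Verification: sum of C(12,k) for even k = 1 + 66 + 495 + 924 + 495 + 66 + 1 = 2048
Result = 2048


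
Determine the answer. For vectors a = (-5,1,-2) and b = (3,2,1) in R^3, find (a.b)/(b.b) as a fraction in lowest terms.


Projection coefficient = (a . b) / (b . b)
a . b = (-5)*3 + 1*2 + (-2)*1
= -15 + 2 + (-2) = -15
b . b = 3^2 + 2^2 + 1^2
= 9 + 4 + 1 = 14
Coefficient = -15/14
In lowest terms: -15/14


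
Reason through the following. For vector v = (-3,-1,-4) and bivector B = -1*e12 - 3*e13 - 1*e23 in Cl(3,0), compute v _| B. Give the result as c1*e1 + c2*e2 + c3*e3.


Left contraction v _| B = <vB>_1 (grade-1 part of the geometric product vB).
Using e1_|e12 = e2, e2_|e12 = -e1, e1_|e13 = e3, e3_|e13 = -e1, e2_|e23 = e3, e3_|e23 = -e2:
e1 coeff: -v2*b12 - v3*b13 = -(-1)*(-1) - (-4)*(-3) = -13
e2 coeff: v1*b12 - v3*b23 = (-3)*(-1) - (-4)*(-1) = -1
e3 coeff: v1*b13 + v2*b23 = (-3)*(-3) + (-1)*(-1) = 10
v _| B = -13*e1 - 1*e2 + 10*e3


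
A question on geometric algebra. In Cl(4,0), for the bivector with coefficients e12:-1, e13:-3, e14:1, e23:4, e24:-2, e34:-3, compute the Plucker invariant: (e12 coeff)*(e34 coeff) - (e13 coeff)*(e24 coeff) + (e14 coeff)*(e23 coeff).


Plucker relation: af - be + cd
a*f = (-1)*(-3) = 3
b*e = (-3)*(-2) = 6
c*d = 1*4 = 4
af - be + cd = 3 - 6 + 4
= 1


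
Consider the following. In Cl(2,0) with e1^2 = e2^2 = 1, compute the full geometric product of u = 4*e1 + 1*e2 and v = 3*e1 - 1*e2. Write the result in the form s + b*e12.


Expand: (4*e1 + 1*e2)(3*e1 - 1*e2)
= 4*3*e1e1 + 4*(-1)*e1e2 + 1*3*e2e1 + 1*(-1)*e2e2
Using e1^2 = e2^2 = 1, e2e1 = -e1e2:
Scalar part s = 4*3 + 1*(-1) = 12 + (-1) = 11
Bivector part b = 4*(-1) - 1*3 = -4 - 3 = -7
uv = 11 - 7*e12


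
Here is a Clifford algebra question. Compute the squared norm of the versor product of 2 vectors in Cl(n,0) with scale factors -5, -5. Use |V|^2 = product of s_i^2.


Each vector v_i has |v_i|^2 = s_i^2
Squared scales: (-5)^2 = 25, (-5)^2 = 25
|V|^2 = 25 * 25
= 625


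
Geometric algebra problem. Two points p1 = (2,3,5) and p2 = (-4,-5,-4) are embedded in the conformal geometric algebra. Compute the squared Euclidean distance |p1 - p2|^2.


p1 - p2 = (6, 8, 9)
|p1 - p2|^2 = 6^2 + 8^2 + 9^2
= 36 + 64 + 81
= 181


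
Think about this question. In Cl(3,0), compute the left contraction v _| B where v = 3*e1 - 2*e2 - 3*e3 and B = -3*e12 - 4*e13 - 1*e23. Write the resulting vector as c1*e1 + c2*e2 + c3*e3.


Left contraction v _| B = <vB>_1 (grade-1 part of the geometric product vB).
Using e1_|e12 = e2, e2_|e12 = -e1, e1_|e13 = e3, e3_|e13 = -e1, e2_|e23 = e3, e3_|e23 = -e2:
e1 coeff: -v2*b12 - v3*b13 = -(-2)*(-3) - (-3)*(-4) = -18
e2 coeff: v1*b12 - v3*b23 = (3)*(-3) - (-3)*(-1) = -12
e3 coeff: v1*b13 + v2*b23 = (3)*(-4) + (-2)*(-1) = -10
v _| B = -18*e1 - 12*e2 - 10*e3


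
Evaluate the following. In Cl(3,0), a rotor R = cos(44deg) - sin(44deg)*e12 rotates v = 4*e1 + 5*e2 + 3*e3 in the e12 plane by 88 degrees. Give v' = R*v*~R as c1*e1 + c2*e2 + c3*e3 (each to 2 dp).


Rotor R = cos(44deg) - sin(44deg)*e12
Rotation angle theta = 2 * 44 = 88 degrees in the e12 plane (e1 -> e2).
The component perpendicular to the plane (e3) is invariant: v'_3 = v3 = 3.00
cos(88deg) = 0.0349, sin(88deg) = 0.9994
v'_1 = v1*cos(theta) - v2*sin(theta) = 4*0.0349 - 5*0.9994 = -4.86
v'_2 = v1*sin(theta) + v2*cos(theta) = 4*0.9994 + 5*0.0349 = 4.17
v' = -4.86*e1 + 4.17*e2 + 3.00*e3


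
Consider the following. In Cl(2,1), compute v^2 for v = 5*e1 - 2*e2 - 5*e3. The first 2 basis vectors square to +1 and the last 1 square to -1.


v^2 = sum of c_i^2 * e_i^2
Positive signature terms (e_i^2 = +1): 5^2 + (-2)^2 = 29
Negative signature terms (e_j^2 = -1): (-5)^2 = 25
v^2 = 29 - 25 = 4


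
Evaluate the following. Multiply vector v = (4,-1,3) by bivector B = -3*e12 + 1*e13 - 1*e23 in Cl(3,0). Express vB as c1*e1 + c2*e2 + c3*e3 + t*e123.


vB has grade-1 (vector) and grade-3 (trivector) parts: vB = (v _| B) + (v ^ B).
Vector part <vB>_1:
  e1: -v2*b12 - v3*b13 = -(-1)*(-3) - (3)*(1) = -6
  e2: v1*b12 - v3*b23 = (4)*(-3) - (3)*(-1) = -9
  e3: v1*b13 + v2*b23 = (4)*(1) + (-1)*(-1) = 5
Trivector part <vB>_3:
  e123: v1*b23 - v2*b13 + v3*b12 = (4)*(-1) - (-1)*(1) + (3)*(-3) = -12
vB = -6*e1 - 9*e2 + 5*e3 - 12*e123


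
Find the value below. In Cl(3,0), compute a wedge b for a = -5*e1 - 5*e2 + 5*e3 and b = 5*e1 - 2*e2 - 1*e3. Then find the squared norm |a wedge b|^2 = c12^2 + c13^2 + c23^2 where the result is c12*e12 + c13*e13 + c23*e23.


a wedge b = (a1*b2 - a2*b1)*e12 + (a1*b3 - a3*b1)*e13 + (a2*b3 - a3*b2)*e23
e12 coeff: (-5)*(-2) - (-5)*5 = 10 - (-25) = 35
e13 coeff: (-5)*(-1) - 5*5 = 5 - 25 = -20
e23 coeff: (-5)*(-1) - 5*(-2) = 5 - (-10) = 15
|a wedge b|^2 = 35^2 + (-20)^2 + 15^2
= 1225 + 400 + 225
= 1850


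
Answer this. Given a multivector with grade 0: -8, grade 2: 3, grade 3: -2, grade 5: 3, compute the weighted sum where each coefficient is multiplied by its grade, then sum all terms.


Grade-weighted sum = sum of grade_k * coefficient_k
0*(-8) = 0
2*3 = 6
3*(-2) = -6
5*3 = 15
Total = 0 + 6 + (-6) + 15 = 15


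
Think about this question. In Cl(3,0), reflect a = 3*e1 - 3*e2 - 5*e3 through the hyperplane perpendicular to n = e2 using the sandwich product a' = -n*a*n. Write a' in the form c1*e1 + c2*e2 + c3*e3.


Reflection formula: a' = -n*a*n, with n = e2 (unit vector, n^2 = 1).
For reflection through hyperplane perp to e2:
The component along e2 flips sign, others stay.
a = (3, -3, -5)
a' = (3, 3, -5)
a' = 3*e1 + 3*e2 - 5*e3


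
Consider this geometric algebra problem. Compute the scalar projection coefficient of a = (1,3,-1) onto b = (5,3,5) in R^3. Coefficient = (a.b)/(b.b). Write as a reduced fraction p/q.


Projection coefficient = (a . b) / (b . b)
a . b = 1*5 + 3*3 + (-1)*5
= 5 + 9 + (-5) = 9
b . b = 5^2 + 3^2 + 5^2
= 25 + 9 + 25 = 59
Coefficient = 9/59
In lowest terms: 9/59


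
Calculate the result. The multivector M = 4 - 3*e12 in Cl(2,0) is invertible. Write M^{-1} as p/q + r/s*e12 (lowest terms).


M = 4 - 3*e12, where e12^2 = -1.
Since M commutes with its reverse ~M = a - b*e12, M * ~M = a^2 - b^2*e12^2 = a^2 + b^2.
So M^{-1} = ~M / (a^2 + b^2) = (a - b*e12)/(a^2 + b^2).
a^2 + b^2 = 16 + 9 = 25
Scalar part = 4/25 = 4/25
Bivector coeff = 3/25 = 3/25
M^{-1} = 4/25 + 3/25*e12


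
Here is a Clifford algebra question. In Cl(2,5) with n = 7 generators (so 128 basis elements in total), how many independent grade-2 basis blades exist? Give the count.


Number of grade-k basis blades in Cl(p,q) with n = p + q is C(n, k).
n = 2 + 5 = 7
C(7, 2) = 7! / (2! * 5!)
= 5040 / (2 * 120)
= 21


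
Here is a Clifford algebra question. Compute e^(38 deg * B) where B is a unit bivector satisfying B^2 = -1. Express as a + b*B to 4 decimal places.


For a unit bivector B with B^2 = -1, the exponential series gives
e^(theta*B) = cos(theta) + sin(theta)*B (the GA analogue of Euler's formula).
theta = 38 degrees = 0.663225 rad
cos(38 deg) = 0.7880
sin(38 deg) = 0.6157
exp(theta*B) = 0.7880 + 0.6157*B


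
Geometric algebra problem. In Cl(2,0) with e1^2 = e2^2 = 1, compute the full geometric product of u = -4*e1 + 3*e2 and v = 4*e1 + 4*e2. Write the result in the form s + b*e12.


Expand: (-4*e1 + 3*e2)(4*e1 + 4*e2)
= (-4)*4*e1e1 + (-4)*4*e1e2 + 3*4*e2e1 + 3*4*e2e2
Using e1^2 = e2^2 = 1, e2e1 = -e1e2:
Scalar part s = (-4)*4 + 3*4 = -16 + 12 = -4
Bivector part b = (-4)*4 - 3*4 = -16 - 12 = -28
uv = -4 - 28*e12


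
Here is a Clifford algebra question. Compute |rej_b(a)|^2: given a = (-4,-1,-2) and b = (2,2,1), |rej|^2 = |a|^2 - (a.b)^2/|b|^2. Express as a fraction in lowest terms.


|a|^2 = (-4)^2 + (-1)^2 + (-2)^2 = 21
|b|^2 = 2^2 + 2^2 + 1^2 = 9
a . b = (-4)*2 + (-1)*2 + (-2)*1 = -12
(a.b)^2 = (-12)^2 = 144
|rej|^2 = 21 - 144/9
= (189 - 144)/9
= 45/9
In lowest terms: 5/1


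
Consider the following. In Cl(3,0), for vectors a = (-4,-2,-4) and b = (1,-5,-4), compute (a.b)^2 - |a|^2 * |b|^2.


a . b = (-4)*1 + (-2)*(-5) + (-4)*(-4)
= -4 + 10 + 16 = 22
|a|^2 = (-4)^2 + (-2)^2 + (-4)^2 = 36
|b|^2 = 1^2 + (-5)^2 + (-4)^2 = 42
(a.b)^2 = 22^2 = 484
|a|^2 * |b|^2 = 36 * 42 = 1512
Result = 484 - 1512 = -1028


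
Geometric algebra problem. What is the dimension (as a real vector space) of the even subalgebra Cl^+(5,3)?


Even subalgebra dimension = 2^(n-1)
n = 5 + 3 = 8
2^(8 - 1) = 2^7 = 128
Verification: sum of C(8,k) for even k = 1 + 28 + 70 + 28 + 1 = 128
Result = 128


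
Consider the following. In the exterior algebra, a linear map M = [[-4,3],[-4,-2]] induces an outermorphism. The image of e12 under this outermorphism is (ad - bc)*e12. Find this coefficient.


The outermorphism of a linear map f sends e1^e2 to f(e1)^f(e2).
f(e1) = -4*e1 - 4*e2
f(e2) = 3*e1 - 2*e2
f(e1) ^ f(e2) = (-4*e1 - 4*e2) ^ (3*e1 - 2*e2)
= (-4)*(-2)*e12 + (-4)*3*e21
= (8 - (-12))*e12
= 20*e12
Coefficient = 20
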